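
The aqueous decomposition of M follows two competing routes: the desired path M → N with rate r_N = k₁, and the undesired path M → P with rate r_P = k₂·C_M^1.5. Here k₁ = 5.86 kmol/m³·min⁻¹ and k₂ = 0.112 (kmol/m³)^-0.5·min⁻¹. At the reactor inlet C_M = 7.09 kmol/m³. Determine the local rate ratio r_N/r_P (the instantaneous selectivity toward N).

2.77

S_{N/P} = r_N/r_P = (k₁)/(k₂·C_M^1.5) = (k₁/k₂)·C_M^-1.5.
= (5.86) / (0.112×7.090^1.5) = 5.860/2.114 = 2.77.
The undesired path is higher order in M, so low C_M (CSTR or dilute feed) favours N.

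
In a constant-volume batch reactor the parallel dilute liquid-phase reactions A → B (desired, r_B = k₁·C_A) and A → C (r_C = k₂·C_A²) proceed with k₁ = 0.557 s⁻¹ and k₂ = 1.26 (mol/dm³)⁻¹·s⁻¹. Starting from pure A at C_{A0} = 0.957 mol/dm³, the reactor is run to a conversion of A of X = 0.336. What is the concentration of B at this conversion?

0.115 mol/dm³

C_A = C_{A0}(1−X) = 0.6354 mol/dm³.
Along a PFR/batch, dC_B/dC_A = −r_B/(r_B+r_C) = −k₁/(k₁+k₂·C_A).
Integrating from C_{A0} to C_A: C_B = (0.557/1.26)·ln[(0.557+1.26·0.957)/(0.557+1.26·0.635)] = 0.4421·ln(1.763/1.358) = 0.1154 mol/dm³.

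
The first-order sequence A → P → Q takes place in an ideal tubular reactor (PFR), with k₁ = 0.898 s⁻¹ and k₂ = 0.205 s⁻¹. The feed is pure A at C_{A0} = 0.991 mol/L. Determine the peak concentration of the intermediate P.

0.640 mol/L

Evaluating C_P at τ_opt = ln(k₂/k₁)/(k₂−k₁) gives C_{P,max}/C_{A0} = (k₁/k₂)^[k₂/(k₂−k₁)].
= (0.898/0.205)^(0.205/(0.205−0.898)) = (4.380)^(-0.2958) = 0.6460.
C_{P,max} = 0.6460×0.991 = 0.640 mol/L.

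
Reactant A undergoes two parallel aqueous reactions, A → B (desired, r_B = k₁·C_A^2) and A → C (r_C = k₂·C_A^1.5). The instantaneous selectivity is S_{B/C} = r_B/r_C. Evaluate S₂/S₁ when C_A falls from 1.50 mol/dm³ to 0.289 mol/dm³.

0.439

S_{B/C} = (k₁/k₂)·C_A^0.5, so S₂/S₁ = (C_{A,2}/C_{A,1})^0.5.
= (0.289/1.50)^0.5 = (0.1927)^0.5 = 0.439.
Selectivity toward B falls as C_A falls — high-concentration operation is favoured.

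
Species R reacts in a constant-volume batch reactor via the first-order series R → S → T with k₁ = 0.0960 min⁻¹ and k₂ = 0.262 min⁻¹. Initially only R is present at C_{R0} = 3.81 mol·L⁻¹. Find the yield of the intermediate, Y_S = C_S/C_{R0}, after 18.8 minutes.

0.0909

The intermediate concentration in a first-order A→B→C sequence is C_S = k₁C_{R0}(e^(−k₁t) − e^(−k₂t))/(k₂−k₁).
e^(−k₁t) = e^(−0.0960×18.8) = e^(−1.805) = 0.1645; e^(−k₂t) = e^(−4.926) = 0.007258.
C_S = 0.0960×3.81/(0.262−0.0960) × (0.1645−0.007258) = 2.203×0.1572 = 0.3465 mol·L⁻¹.
Y_S = C_S/C_{R0} = 0.3465/3.81 = 0.0909.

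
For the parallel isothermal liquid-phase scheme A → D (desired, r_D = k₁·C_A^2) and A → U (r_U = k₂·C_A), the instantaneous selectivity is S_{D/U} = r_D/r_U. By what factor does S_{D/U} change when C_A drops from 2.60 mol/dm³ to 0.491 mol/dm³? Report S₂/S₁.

0.189

S_{D/U} = (k₁/k₂)·C_A, so S₂/S₁ = (C_{A,2}/C_{A,1}).
= 0.491/2.60 = 0.189.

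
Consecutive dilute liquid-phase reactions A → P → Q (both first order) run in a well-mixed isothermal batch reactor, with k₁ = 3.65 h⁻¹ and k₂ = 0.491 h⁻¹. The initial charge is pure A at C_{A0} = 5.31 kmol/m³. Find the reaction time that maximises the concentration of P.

For first-order series the maximum of C_P occurs at t_opt = ln(k₂/k₁)/(k₂−k₁).
= ln(0.491/3.65)/(0.491−3.65) = ln(0.1345)/-3.159 = -2.006/-3.159 = 0.635 h.

0.635 h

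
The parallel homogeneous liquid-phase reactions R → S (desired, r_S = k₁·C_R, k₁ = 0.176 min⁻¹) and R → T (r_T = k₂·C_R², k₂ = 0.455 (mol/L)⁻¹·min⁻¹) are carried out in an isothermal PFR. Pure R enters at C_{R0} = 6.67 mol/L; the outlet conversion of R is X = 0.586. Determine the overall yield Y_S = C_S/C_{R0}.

C_R = C_{R0}(1−X) = 2.761 mol/L.
Along a PFR/batch, dC_S/dC_R = −r_S/(r_S+r_T) = −k₁/(k₁+k₂·C_R).
Integrating from C_{R0} to C_R: C_S = (0.176/0.455)·ln[(0.176+0.455·6.67)/(0.176+0.455·2.76)] = 0.3868·ln(3.211/1.432) = 0.3122 mol/L.
Y_S = C_S/C_{R0} = 0.3122/6.67 = 0.0468.

0.0468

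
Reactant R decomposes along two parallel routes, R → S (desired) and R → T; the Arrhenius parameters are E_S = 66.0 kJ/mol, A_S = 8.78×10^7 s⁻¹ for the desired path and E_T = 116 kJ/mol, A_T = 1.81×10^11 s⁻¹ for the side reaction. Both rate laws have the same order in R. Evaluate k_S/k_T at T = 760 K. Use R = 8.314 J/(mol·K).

k_S/k_T = (A_S/A_T)·exp[−(E_S−E_T)/(RT)] = (A_S/A_T)·exp[(E_T−E_S)/(RT)].
(E_T−E_S)/(RT) = (116−66.0)×10³/(8.314×760) = 50000/6319 = 7.913.
k_S/k_T = (8.78×10^7/1.81×10^11)·exp(7.913) = 4.851×10^-4 × 2733 = 1.33.

1.33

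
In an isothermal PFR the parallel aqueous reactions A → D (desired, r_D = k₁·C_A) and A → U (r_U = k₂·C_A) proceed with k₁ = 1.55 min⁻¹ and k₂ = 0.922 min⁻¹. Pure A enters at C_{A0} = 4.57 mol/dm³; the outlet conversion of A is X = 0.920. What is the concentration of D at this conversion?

C_A = C_{A0}(1−X) = 0.3656 mol/dm³.
Both paths are first order in A, so the instantaneous fraction to D is constant: dC_D/d(−C_A) = k₁/(k₁+k₂) = 0.6270.
C_D = 0.6270·(C_{A0}−C_A) = 0.6270×4.204 = 2.64 mol/dm³.

2.64 mol/dm³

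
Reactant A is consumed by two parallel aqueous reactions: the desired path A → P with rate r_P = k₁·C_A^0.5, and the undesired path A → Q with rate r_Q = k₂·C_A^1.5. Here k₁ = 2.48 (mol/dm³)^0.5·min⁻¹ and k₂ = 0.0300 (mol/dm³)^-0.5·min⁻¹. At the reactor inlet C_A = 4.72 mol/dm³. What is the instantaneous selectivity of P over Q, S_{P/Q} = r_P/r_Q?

17.5

S_{P/Q} = r_P/r_Q = (k₁·C_A^0.5)/(k₂·C_A^1.5) = (k₁/k₂)·C_A⁻¹.
= (2.48×4.720^0.5) / (0.0300×4.720^1.5) = 5.388/0.3076 = 17.5.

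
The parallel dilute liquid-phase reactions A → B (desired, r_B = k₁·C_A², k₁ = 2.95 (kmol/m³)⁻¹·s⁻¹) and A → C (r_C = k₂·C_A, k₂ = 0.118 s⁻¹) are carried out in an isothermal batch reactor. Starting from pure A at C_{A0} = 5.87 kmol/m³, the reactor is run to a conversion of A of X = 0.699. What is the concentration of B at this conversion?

C_A = C_{A0}(1−X) = 1.767 kmol/m³.
Along a PFR/batch, dC_C/dC_A = −r_C/(r_B+r_C) = −k₂/(k₂+k₁·C_A).
Integrating from C_{A0} to C_A: C_C = (0.118/2.95)·ln[(0.118+2.95·5.87)/(0.118+2.95·1.77)] = 0.04000·ln(17.43/5.330) = 0.04740 kmol/m³.
Then C_B = (C_{A0}−C_A) − C_C = 4.103 − 0.04740 = 4.056 kmol/m³.

4.06 kmol/m³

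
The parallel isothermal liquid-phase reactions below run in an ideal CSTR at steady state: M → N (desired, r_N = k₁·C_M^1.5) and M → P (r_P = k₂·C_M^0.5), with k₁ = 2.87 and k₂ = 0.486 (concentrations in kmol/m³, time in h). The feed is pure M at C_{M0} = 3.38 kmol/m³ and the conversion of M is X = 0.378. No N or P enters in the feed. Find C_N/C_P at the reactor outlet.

Exit C_M = C_{M0}(1−X) = 3.38×0.622 = 2.102 kmol/m³.
In a CSTR the entire volume is at exit conditions, so r_N = 2.87×2.102^1.5 = 8.749 and r_P = 0.486×2.102^0.5 = 0.7047.
Overall selectivity = C_N/C_P = r_Nτ/(r_Pτ) = r_N/r_P = 12.4.

12.4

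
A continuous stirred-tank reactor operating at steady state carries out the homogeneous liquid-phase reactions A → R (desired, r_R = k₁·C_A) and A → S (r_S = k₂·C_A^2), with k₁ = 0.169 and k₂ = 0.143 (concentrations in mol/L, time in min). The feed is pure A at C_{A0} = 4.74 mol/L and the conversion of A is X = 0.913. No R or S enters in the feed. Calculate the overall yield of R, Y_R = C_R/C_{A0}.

0.677

Exit C_A = C_{A0}(1−X) = 4.74×0.0870 = 0.4124 mol/L.
A CSTR operates uniformly at the exit composition, giving r_R = 0.06969 and r_S = 0.02432 (each k·C_A^n at C_A = 0.4124).
Fraction of consumed A going to R: r_R/(r_R+r_S) = 0.7413.
C_R = 0.7413·C_{A0}·X = 0.7413×4.74×0.913 = 3.21 mol/L; Y_R = C_R/C_{A0} = 0.677.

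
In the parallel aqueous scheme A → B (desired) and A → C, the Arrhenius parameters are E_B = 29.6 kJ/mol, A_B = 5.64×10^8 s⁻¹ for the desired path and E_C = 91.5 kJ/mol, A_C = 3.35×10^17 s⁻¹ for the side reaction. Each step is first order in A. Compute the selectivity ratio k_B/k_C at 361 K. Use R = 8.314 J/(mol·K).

With equal orders, S_{B/C} = k_B/k_C = (A_B/A_C)·exp[(E_C−E_B)/(RT)].
(E_C−E_B)/(RT) = (91.5−29.6)×10³/(8.314×361) = 61900/3001 = 20.62.
k_B/k_C = (5.64×10^8/3.35×10^17)·exp(20.62) = 1.684×10^-9 × 9.055×10^8 = 1.52.
Since E_B < E_C, lowering the temperature improves selectivity toward B.

1.52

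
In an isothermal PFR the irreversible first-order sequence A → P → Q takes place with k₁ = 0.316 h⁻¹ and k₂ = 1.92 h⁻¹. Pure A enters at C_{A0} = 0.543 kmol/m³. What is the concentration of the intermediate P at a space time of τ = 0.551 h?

The intermediate concentration in a first-order A→B→C sequence is C_P = k₁C_{A0}(e^(−k₁τ) − e^(−k₂τ))/(k₂−k₁).
e^(−k₁τ) = e^(−0.316×0.551) = e^(−0.1741) = 0.8402; e^(−k₂τ) = e^(−1.058) = 0.3472.
C_P = 0.316×0.543/(1.92−0.316) × (0.8402−0.3472) = 0.1070×0.4930 = 0.05274 kmol/m³.

0.0527 kmol/m³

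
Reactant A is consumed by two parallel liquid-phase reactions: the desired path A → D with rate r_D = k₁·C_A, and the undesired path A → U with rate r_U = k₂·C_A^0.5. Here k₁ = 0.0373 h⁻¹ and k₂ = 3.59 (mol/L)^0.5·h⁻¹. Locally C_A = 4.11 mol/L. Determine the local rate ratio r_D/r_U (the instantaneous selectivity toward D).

0.0211

S_{D/U} = r_D/r_U = (k₁·C_A)/(k₂·C_A^0.5) = (k₁/k₂)·C_A^0.5.
= (0.0373×4.110) / (3.59×4.110^0.5) = 0.1533/7.278 = 0.0211.
Since the desired path is higher order in A, keeping C_A high (PFR or concentrated feed) favours D.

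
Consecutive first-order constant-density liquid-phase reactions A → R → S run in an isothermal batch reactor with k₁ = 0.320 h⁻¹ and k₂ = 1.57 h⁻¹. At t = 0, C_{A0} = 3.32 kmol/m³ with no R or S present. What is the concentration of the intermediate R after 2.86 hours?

0.331 kmol/m³

Solving the coupled first-order balances gives C_R(t) = [k₁/(k₂−k₁)]·C_{A0}·(e^(−k₁t) − e^(−k₂t)).
e^(−k₁t) = e^(−0.320×2.86) = e^(−0.9152) = 0.4004; e^(−k₂t) = e^(−4.490) = 0.01122.
C_R = 0.320×3.32/(1.57−0.320) × (0.4004−0.01122) = 0.8499×0.3892 = 0.3308 kmol/m³.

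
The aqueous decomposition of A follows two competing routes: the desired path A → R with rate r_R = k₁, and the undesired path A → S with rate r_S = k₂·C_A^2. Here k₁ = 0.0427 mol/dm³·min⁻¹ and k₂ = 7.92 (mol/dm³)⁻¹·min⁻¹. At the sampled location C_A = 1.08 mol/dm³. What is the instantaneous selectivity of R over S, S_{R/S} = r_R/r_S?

S_{R/S} = r_R/r_S = (k₁)/(k₂·C_A^2) = (k₁/k₂)·C_A^-2.
= (0.0427) / (7.92×1.080^2) = 0.04270/9.238 = 0.00462.
The undesired path is higher order in A, so low C_A (CSTR or dilute feed) favours R.

0.00462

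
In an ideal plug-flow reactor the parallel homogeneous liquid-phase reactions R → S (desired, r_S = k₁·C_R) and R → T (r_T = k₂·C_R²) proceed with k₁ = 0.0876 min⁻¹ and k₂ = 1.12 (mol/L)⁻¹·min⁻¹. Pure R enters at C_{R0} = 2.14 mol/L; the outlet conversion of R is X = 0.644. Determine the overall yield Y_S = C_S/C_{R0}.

0.0355

C_R = C_{R0}(1−X) = 0.7618 mol/L.
Along a PFR/batch, dC_S/dC_R = −r_S/(r_S+r_T) = −k₁/(k₁+k₂·C_R).
Integrating from C_{R0} to C_R: C_S = (0.0876/1.12)·ln[(0.0876+1.12·2.14)/(0.0876+1.12·0.762)] = 0.07821·ln(2.484/0.9409) = 0.07595 mol/L.
Y_S = C_S/C_{R0} = 0.07595/2.14 = 0.0355.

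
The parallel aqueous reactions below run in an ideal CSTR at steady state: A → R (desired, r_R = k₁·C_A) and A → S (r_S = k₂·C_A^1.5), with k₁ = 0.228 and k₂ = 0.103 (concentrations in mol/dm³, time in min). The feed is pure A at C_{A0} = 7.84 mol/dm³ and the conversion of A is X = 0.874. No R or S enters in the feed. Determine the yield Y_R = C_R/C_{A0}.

Exit C_A = C_{A0}(1−X) = 7.84×0.126 = 0.9878 mol/dm³.
Rates in a CSTR are evaluated at the outlet concentration: r_R = 0.228×0.9878 = 0.2252, r_S = 0.103×0.9878^1.5 = 0.1011.
Fraction of consumed A going to R: r_R/(r_R+r_S) = 0.6901.
C_R = 0.6901·C_{A0}·X = 0.6901×7.84×0.874 = 4.73 mol/dm³; Y_R = C_R/C_{A0} = 0.603.

0.603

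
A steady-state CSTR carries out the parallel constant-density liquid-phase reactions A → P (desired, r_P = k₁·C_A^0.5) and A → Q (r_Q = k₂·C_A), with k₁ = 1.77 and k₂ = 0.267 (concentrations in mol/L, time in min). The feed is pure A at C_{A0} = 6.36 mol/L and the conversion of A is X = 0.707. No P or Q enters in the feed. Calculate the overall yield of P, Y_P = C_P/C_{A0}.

0.586

Exit C_A = C_{A0}(1−X) = 6.36×0.293 = 1.863 mol/L.
Rates in a CSTR are evaluated at the outlet concentration: r_P = 1.77×1.863^0.5 = 2.416, r_Q = 0.267×1.863 = 0.4975.
Fraction of consumed A going to P: r_P/(r_P+r_Q) = 0.8292.
C_P = 0.8292·C_{A0}·X = 0.8292×6.36×0.707 = 3.73 mol/L; Y_P = C_P/C_{A0} = 0.586.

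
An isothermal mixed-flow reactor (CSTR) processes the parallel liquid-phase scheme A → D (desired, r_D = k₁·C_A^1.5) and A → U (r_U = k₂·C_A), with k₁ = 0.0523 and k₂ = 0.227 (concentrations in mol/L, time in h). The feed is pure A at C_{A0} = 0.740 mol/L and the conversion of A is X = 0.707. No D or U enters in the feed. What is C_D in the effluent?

Exit C_A = C_{A0}(1−X) = 0.740×0.293 = 0.2168 mol/L.
Rates in a CSTR are evaluated at the outlet concentration: r_D = 0.0523×0.2168^1.5 = 0.005280, r_U = 0.227×0.2168 = 0.04922.
Fraction of consumed A going to D: r_D/(r_D+r_U) = 0.09689.
C_D = 0.09689·C_{A0}·X = 0.09689×0.740×0.707 = 0.0507 mol/L.

0.0507 mol/L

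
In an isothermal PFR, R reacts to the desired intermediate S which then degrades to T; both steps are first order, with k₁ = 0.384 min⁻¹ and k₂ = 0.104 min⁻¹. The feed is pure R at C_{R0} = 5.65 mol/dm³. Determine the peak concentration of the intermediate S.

Evaluating C_S at τ_opt = ln(k₂/k₁)/(k₂−k₁) gives C_{S,max}/C_{R0} = (k₁/k₂)^[k₂/(k₂−k₁)].
= (0.384/0.104)^(0.104/(0.104−0.384)) = (3.692)^(-0.3714) = 0.6156.
C_{S,max} = 0.6156×5.65 = 3.48 mol/dm³.

3.48 mol/dm³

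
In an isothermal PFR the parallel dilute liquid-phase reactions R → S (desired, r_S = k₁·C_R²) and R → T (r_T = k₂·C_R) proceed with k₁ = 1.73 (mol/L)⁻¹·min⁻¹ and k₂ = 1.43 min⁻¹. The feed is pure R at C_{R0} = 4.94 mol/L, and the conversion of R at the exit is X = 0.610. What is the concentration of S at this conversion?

C_R = C_{R0}(1−X) = 1.927 mol/L.
Along a PFR/batch, dC_T/dC_R = −r_T/(r_S+r_T) = −k₂/(k₂+k₁·C_R).
Integrating from C_{R0} to C_R: C_T = (1.43/1.73)·ln[(1.43+1.73·4.94)/(1.43+1.73·1.93)] = 0.8266·ln(9.976/4.763) = 0.6111 mol/L.
Then C_S = (C_{R0}−C_R) − C_T = 3.013 − 0.6111 = 2.402 mol/L.

2.40 mol/L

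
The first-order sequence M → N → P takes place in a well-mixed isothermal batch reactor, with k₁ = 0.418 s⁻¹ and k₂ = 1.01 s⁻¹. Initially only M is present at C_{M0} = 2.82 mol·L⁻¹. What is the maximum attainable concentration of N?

At the optimum, C_{N,max}/C_{M0} = (k₁/k₂)^[k₂/(k₂−k₁)].
= (0.418/1.01)^(1.01/(1.01−0.418)) = (0.4139)^(1.706) = 0.2220.
C_{N,max} = 0.2220×2.82 = 0.626 mol·L⁻¹.

0.626 mol·L⁻¹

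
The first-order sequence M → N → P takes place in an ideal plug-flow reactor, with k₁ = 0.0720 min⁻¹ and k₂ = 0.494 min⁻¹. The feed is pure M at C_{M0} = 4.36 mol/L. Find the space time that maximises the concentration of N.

For first-order series the maximum of C_N occurs at τ_opt = ln(k₂/k₁)/(k₂−k₁).
= ln(0.494/0.0720)/(0.494−0.0720) = ln(6.861)/0.4220 = 1.926/0.4220 = 4.56 min.

4.56 min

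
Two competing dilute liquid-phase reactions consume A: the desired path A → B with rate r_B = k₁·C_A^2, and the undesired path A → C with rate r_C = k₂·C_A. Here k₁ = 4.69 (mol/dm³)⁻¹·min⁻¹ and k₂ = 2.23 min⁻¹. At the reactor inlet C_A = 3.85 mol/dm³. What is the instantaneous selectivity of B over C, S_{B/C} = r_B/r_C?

S_{B/C} = r_B/r_C = (k₁·C_A^2)/(k₂·C_A) = (k₁/k₂)·C_A.
= (4.69×3.850^2) / (2.23×3.850) = 69.52/8.585 = 8.10.
Since the desired path is higher order in A, keeping C_A high (PFR or concentrated feed) favours B.

8.10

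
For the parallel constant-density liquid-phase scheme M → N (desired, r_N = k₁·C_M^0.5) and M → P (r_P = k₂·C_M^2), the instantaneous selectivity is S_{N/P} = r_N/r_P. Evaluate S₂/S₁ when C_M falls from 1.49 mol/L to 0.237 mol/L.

S_{N/P} = (k₁/k₂)·C_M^-1.5, so S₂/S₁ = (C_{M,2}/C_{M,1})^-1.5.
= (0.237/1.49)^(-1.5) = (0.1591)^(-1.5) = 15.8.

15.8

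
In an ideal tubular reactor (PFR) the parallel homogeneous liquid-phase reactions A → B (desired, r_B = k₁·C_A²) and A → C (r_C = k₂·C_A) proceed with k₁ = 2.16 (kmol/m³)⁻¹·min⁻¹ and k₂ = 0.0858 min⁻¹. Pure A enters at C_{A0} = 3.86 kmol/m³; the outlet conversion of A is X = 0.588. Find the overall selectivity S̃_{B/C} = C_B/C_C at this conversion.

C_A = C_{A0}(1−X) = 1.590 kmol/m³.
Along a PFR/batch, dC_C/dC_A = −r_C/(r_B+r_C) = −k₂/(k₂+k₁·C_A).
Integrating from C_{A0} to C_A: C_C = (0.0858/2.16)·ln[(0.0858+2.16·3.86)/(0.0858+2.16·1.59)] = 0.03972·ln(8.423/3.521) = 0.03465 kmol/m³.
Then C_B = (C_{A0}−C_A) − C_C = 2.270 − 0.03465 = 2.235 kmol/m³.
S̃_{B/C} = C_B/C_C = 2.235/0.03465 = 64.5.

64.5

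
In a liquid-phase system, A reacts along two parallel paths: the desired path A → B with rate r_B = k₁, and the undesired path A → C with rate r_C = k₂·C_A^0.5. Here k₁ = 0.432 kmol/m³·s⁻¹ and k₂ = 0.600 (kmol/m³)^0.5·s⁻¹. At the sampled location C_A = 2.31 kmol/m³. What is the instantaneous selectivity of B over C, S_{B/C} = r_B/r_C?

S_{B/C} = r_B/r_C = (k₁)/(k₂·C_A^0.5) = (k₁/k₂)·C_A^-0.5.
= (0.432) / (0.600×2.310^0.5) = 0.4320/0.9119 = 0.474.

0.474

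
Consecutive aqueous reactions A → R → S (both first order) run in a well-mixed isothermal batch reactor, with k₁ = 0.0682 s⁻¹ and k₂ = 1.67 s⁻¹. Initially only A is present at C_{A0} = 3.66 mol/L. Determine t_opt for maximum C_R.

2.00 s

The intermediate peaks when r₁ = r₂, i.e. k₁e^(−k₁t) = k₂e^(−k₂t), giving t_opt = ln(k₂/k₁)/(k₂−k₁).
= ln(1.67/0.0682)/(1.67−0.0682) = ln(24.49)/1.602 = 3.198/1.602 = 2.00 s.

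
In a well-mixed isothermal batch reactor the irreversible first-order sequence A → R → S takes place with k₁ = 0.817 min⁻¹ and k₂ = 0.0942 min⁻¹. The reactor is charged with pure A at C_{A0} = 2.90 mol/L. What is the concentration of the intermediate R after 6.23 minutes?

For first-order series with pure A initially, C_R(t) = k₁C_{A0}/(k₂−k₁)·(e^(−k₁t) − e^(−k₂t)).
e^(−k₁t) = e^(−0.817×6.23) = e^(−5.090) = 0.006159; e^(−k₂t) = e^(−0.5869) = 0.5561.
C_R = 0.817×2.90/(0.0942−0.817) × (0.006159−0.5561) = (-3.278)×(-0.5499) = 1.803 mol/L.

1.80 mol/L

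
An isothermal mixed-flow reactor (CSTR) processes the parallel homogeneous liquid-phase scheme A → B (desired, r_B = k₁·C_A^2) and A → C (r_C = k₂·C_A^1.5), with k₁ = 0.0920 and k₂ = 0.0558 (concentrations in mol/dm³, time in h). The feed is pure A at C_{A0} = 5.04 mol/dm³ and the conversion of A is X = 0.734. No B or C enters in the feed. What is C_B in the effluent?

2.43 mol/dm³

Exit C_A = C_{A0}(1−X) = 5.04×0.266 = 1.341 mol/dm³.
A CSTR operates uniformly at the exit composition, giving r_B = 0.1654 and r_C = 0.08662 (each k·C_A^n at C_A = 1.341).
Fraction of consumed A going to B: r_B/(r_B+r_C) = 0.6562.
C_B = 0.6562·C_{A0}·X = 0.6562×5.04×0.734 = 2.43 mol/dm³.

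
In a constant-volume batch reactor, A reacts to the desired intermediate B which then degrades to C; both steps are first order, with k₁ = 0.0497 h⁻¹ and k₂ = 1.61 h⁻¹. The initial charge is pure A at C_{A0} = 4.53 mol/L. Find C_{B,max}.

0.125 mol/L

Evaluating C_B at t_opt = ln(k₂/k₁)/(k₂−k₁) gives C_{B,max}/C_{A0} = (k₁/k₂)^[k₂/(k₂−k₁)].
= (0.0497/1.61)^(1.61/(1.61−0.0497)) = (0.03087)^(1.032) = 0.02763.
C_{B,max} = 0.02763×4.53 = 0.125 mol/L.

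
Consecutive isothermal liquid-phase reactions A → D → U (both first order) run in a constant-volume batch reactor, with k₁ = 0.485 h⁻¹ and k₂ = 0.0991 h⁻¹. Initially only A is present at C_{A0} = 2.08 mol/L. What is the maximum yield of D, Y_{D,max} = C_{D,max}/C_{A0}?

For a first-order series the maximum intermediate yield is C_{D,max}/C_{A0} = (k₁/k₂)^[k₂/(k₂−k₁)].
= (0.485/0.0991)^(0.0991/(0.0991−0.485)) = (4.894)^(-0.2568) = 0.6651.

0.665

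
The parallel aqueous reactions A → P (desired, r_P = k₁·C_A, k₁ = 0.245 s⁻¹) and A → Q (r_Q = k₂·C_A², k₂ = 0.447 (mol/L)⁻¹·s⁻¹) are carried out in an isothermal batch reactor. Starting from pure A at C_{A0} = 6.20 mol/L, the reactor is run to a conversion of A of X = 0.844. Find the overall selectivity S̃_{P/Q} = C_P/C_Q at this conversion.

0.185

C_A = C_{A0}(1−X) = 0.9672 mol/L.
Along a PFR/batch, dC_P/dC_A = −r_P/(r_P+r_Q) = −k₁/(k₁+k₂·C_A).
Integrating from C_{A0} to C_A: C_P = (0.245/0.447)·ln[(0.245+0.447·6.20)/(0.245+0.447·0.967)] = 0.5481·ln(3.016/0.6773) = 0.8187 mol/L.
C_Q = (C_{A0}−C_A)−C_P = 4.414 mol/L; S̃_{P/Q} = 0.8187/4.414 = 0.185.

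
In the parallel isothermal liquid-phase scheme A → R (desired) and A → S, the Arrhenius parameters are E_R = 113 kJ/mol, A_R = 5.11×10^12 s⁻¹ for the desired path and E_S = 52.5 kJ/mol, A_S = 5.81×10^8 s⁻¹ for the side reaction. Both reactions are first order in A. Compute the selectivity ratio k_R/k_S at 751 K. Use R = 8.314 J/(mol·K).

0.545

With equal orders, S_{R/S} = k_R/k_S = (A_R/A_S)·exp[(E_S−E_R)/(RT)].
(E_S−E_R)/(RT) = (52.5−113)×10³/(8.314×751) = -60500/6244 = -9.690.
k_R/k_S = (5.11×10^12/5.81×10^8)·exp(-9.690) = 8795 × 6.192×10^-5 = 0.545.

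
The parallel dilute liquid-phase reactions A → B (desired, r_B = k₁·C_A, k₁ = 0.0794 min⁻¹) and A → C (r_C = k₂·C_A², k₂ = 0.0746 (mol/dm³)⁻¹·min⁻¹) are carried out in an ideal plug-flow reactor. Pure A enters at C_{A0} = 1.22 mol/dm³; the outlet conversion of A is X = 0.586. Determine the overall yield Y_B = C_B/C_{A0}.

C_A = C_{A0}(1−X) = 0.5051 mol/dm³.
Along a PFR/batch, dC_B/dC_A = −r_B/(r_B+r_C) = −k₁/(k₁+k₂·C_A).
Integrating from C_{A0} to C_A: C_B = (0.0794/0.0746)·ln[(0.0794+0.0746·1.22)/(0.0794+0.0746·0.505)] = 1.064·ln(0.1704/0.1171) = 0.3995 mol/dm³.
Y_B = C_B/C_{A0} = 0.3995/1.22 = 0.327.

0.327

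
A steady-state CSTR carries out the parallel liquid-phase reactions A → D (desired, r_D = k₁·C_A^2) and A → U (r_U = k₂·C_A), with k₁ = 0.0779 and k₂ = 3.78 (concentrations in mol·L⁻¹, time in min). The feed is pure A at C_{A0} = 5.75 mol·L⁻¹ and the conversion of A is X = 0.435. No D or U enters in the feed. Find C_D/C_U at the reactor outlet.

Exit C_A = C_{A0}(1−X) = 5.75×0.565 = 3.249 mol·L⁻¹.
Rates in a CSTR are evaluated at the outlet concentration: r_D = 0.0779×3.249^2 = 0.8222, r_U = 3.78×3.249 = 12.28.
Overall selectivity = C_D/C_U = r_Dτ/(r_Uτ) = r_D/r_U = 0.0670.

0.0670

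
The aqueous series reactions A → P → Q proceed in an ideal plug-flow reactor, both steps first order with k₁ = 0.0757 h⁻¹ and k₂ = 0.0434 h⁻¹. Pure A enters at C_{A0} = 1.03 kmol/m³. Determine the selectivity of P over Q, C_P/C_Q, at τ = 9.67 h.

For first-order series with pure A initially, C_P(τ) = k₁C_{A0}/(k₂−k₁)·(e^(−k₁τ) − e^(−k₂τ)).
e^(−k₁τ) = e^(−0.0757×9.67) = e^(−0.7320) = 0.4809; e^(−k₂τ) = e^(−0.4197) = 0.6573.
C_P = 0.0757×1.03/(0.0434−0.0757) × (0.4809−0.6573) = (-2.414)×(-0.1763) = 0.4256 kmol/m³.
C_A = C_{A0}e^(−k₁τ) = 0.4954 kmol/m³, so C_Q = C_{A0}−C_A−C_P = 0.1090 kmol/m³; C_P/C_Q = 3.90.

3.90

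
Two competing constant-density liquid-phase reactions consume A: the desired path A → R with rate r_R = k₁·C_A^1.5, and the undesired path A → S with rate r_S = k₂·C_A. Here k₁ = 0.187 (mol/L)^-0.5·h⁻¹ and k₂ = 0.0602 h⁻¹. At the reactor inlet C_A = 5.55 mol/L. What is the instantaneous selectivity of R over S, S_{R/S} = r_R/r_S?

S_{R/S} = r_R/r_S = (k₁·C_A^1.5)/(k₂·C_A) = (k₁/k₂)·C_A^0.5.
= (0.187×5.550^1.5) / (0.0602×5.550) = 2.445/0.3341 = 7.32.
Since the desired path is higher order in A, keeping C_A high (PFR or concentrated feed) favours R.

7.32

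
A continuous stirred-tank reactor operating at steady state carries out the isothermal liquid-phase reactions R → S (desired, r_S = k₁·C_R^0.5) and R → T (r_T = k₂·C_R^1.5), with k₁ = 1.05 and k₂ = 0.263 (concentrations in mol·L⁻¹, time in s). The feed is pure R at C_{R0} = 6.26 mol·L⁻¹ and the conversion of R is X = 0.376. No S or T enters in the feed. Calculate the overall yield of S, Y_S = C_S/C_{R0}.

0.190

Exit C_R = C_{R0}(1−X) = 6.26×0.624 = 3.906 mol·L⁻¹.
A CSTR operates uniformly at the exit composition, giving r_S = 2.075 and r_T = 2.030 (each k·C_R^n at C_R = 3.906).
Fraction of consumed R going to S: r_S/(r_S+r_T) = 0.5055.
C_S = 0.5055·C_{R0}·X = 0.5055×6.26×0.376 = 1.19 mol·L⁻¹; Y_S = C_S/C_{R0} = 0.190.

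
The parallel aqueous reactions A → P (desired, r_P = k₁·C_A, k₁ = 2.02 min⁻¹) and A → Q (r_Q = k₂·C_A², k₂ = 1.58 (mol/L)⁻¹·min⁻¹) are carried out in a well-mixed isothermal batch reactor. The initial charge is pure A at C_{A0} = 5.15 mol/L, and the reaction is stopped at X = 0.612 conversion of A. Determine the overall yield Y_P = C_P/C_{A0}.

0.167

C_A = C_{A0}(1−X) = 1.998 mol/L.
Along a PFR/batch, dC_P/dC_A = −r_P/(r_P+r_Q) = −k₁/(k₁+k₂·C_A).
Integrating from C_{A0} to C_A: C_P = (2.02/1.58)·ln[(2.02+1.58·5.15)/(2.02+1.58·2.00)] = 1.278·ln(10.16/5.177) = 0.8616 mol/L.
Y_P = C_P/C_{A0} = 0.8616/5.15 = 0.167.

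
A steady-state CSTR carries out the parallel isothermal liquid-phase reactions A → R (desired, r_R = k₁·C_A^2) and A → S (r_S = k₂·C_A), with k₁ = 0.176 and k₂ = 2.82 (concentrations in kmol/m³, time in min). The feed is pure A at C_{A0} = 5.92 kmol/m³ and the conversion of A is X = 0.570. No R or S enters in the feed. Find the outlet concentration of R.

0.463 kmol/m³

Exit C_A = C_{A0}(1−X) = 5.92×0.430 = 2.546 kmol/m³.
In a CSTR the entire volume is at exit conditions, so r_R = 0.176×2.546^2 = 1.140 and r_S = 2.82×2.546 = 7.179.
Fraction of consumed A going to R: r_R/(r_R+r_S) = 0.1371.
C_R = 0.1371·C_{A0}·X = 0.1371×5.92×0.570 = 0.463 kmol/m³.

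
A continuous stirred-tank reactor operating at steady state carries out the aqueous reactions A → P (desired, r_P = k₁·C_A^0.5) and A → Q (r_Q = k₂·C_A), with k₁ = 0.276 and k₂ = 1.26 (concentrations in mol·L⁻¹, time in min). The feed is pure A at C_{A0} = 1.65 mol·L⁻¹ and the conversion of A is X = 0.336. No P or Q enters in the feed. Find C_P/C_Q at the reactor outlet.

0.209

Exit C_A = C_{A0}(1−X) = 1.65×0.664 = 1.096 mol·L⁻¹.
In a CSTR the entire volume is at exit conditions, so r_P = 0.276×1.096^0.5 = 0.2889 and r_Q = 1.26×1.096 = 1.380.
Overall selectivity = C_P/C_Q = r_Pτ/(r_Qτ) = r_P/r_Q = 0.209.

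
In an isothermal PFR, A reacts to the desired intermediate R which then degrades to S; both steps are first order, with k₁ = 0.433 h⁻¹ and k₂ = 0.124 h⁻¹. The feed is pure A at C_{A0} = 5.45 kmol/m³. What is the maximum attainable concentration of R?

Evaluating C_R at τ_opt = ln(k₂/k₁)/(k₂−k₁) gives C_{R,max}/C_{A0} = (k₁/k₂)^[k₂/(k₂−k₁)].
= (0.433/0.124)^(0.124/(0.124−0.433)) = (3.492)^(-0.4013) = 0.6054.
C_{R,max} = 0.6054×5.45 = 3.30 kmol/m³.

3.30 kmol/m³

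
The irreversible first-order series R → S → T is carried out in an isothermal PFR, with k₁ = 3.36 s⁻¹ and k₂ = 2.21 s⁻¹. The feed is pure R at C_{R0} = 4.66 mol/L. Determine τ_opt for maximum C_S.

0.364 s

The intermediate peaks when r₁ = r₂, i.e. k₁e^(−k₁τ) = k₂e^(−k₂τ), giving τ_opt = ln(k₂/k₁)/(k₂−k₁).
= ln(2.21/3.36)/(2.21−3.36) = ln(0.6577)/-1.150 = -0.4189/-1.150 = 0.364 s.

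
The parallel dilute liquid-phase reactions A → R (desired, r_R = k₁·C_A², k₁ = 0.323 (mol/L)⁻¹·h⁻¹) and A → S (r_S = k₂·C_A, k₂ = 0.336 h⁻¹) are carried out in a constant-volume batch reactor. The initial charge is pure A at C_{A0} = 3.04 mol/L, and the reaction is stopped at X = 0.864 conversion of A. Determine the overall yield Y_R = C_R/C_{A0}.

0.511

C_A = C_{A0}(1−X) = 0.4134 mol/L.
Along a PFR/batch, dC_S/dC_A = −r_S/(r_R+r_S) = −k₂/(k₂+k₁·C_A).
Integrating from C_{A0} to C_A: C_S = (0.336/0.323)·ln[(0.336+0.323·3.04)/(0.336+0.323·0.413)] = 1.040·ln(1.318/0.4695) = 1.074 mol/L.
Then C_R = (C_{A0}−C_A) − C_S = 2.627 − 1.074 = 1.553 mol/L.
Y_R = C_R/C_{A0} = 1.553/3.04 = 0.511.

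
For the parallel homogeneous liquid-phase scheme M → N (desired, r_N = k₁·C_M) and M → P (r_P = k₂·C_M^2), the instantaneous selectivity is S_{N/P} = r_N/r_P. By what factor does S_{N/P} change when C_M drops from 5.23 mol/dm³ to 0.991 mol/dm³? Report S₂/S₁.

S_{N/P} = (k₁/k₂)·C_M⁻¹, so S₂/S₁ = (C_{M,2}/C_{M,1})⁻¹.
= 5.23/0.991 = 5.28.

5.28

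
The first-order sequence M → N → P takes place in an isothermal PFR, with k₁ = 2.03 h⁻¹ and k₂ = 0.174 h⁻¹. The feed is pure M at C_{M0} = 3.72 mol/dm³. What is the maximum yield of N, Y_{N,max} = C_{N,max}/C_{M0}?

0.794

Evaluating C_N at τ_opt = ln(k₂/k₁)/(k₂−k₁) gives C_{N,max}/C_{M0} = (k₁/k₂)^[k₂/(k₂−k₁)].
= (2.03/0.174)^(0.174/(0.174−2.03)) = (11.67)^(-0.09375) = 0.7943.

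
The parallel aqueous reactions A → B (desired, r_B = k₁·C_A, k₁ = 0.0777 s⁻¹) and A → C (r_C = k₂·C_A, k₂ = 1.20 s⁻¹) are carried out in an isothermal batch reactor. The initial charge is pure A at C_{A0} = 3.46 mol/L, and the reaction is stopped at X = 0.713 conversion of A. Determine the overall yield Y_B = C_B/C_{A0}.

0.0434

C_A = C_{A0}(1−X) = 0.9930 mol/L.
Both paths are first order in A, so the instantaneous fraction to B is constant: dC_B/d(−C_A) = k₁/(k₁+k₂) = 0.06081.
C_B = 0.06081·(C_{A0}−C_A) = 0.06081×2.467 = 0.150 mol/L.
Y_B = C_B/C_{A0} = 0.1500/3.46 = 0.0434.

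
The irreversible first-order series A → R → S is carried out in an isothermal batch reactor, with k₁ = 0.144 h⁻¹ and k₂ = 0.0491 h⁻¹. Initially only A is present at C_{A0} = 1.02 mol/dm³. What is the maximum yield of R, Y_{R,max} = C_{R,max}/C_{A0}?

For a first-order series the maximum intermediate yield is C_{R,max}/C_{A0} = (k₁/k₂)^[k₂/(k₂−k₁)].
= (0.144/0.0491)^(0.0491/(0.0491−0.144)) = (2.933)^(-0.5174) = 0.5731.

0.573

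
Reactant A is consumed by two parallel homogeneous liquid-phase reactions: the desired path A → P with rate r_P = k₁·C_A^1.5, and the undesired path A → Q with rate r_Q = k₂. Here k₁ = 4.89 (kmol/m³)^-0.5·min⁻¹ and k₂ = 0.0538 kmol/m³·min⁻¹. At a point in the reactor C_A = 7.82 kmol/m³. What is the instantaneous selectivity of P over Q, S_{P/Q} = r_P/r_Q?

S_{P/Q} = r_P/r_Q = (k₁·C_A^1.5)/(k₂) = (k₁/k₂)·C_A^1.5.
= (4.89×7.820^1.5) / (0.0538) = 106.9/0.05380 = 1988.

1988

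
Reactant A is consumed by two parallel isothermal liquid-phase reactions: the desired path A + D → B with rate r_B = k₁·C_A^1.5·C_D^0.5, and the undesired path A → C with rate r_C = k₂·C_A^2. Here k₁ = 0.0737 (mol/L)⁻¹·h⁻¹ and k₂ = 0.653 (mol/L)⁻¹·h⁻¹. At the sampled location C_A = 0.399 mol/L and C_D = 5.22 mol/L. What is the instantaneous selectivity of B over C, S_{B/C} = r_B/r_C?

0.408

S_{B/C} = r_B/r_C = (k₁·C_A^1.5·C_D^0.5)/(k₂·C_A^2) = (k₁/k₂)·C_A^-0.5·C_D^0.5.
= (0.0737×0.3990^1.5×5.220^0.5) / (0.653×0.3990^2) = 0.04244/0.1040 = 0.408.
The undesired path is higher order in A, so low C_A (CSTR or dilute feed) favours B.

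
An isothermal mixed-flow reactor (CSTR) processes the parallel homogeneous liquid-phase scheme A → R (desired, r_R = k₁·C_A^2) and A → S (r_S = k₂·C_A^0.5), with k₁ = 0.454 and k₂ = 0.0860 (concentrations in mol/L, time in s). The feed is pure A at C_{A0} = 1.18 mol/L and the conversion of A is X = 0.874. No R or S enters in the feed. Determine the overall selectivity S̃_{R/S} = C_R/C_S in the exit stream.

0.303

Exit C_A = C_{A0}(1−X) = 1.18×0.126 = 0.1487 mol/L.
In a CSTR the entire volume is at exit conditions, so r_R = 0.454×0.1487^2 = 0.01004 and r_S = 0.0860×0.1487^0.5 = 0.03316.
Overall selectivity = C_R/C_S = r_Rτ/(r_Sτ) = r_R/r_S = 0.303.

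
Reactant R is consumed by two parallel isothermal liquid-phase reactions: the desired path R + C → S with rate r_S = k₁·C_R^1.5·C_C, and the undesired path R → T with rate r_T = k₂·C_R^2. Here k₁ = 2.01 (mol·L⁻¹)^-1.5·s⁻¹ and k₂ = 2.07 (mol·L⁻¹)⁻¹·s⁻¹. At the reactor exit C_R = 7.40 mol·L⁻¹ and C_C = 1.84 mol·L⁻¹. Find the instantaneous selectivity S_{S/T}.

0.657

S_{S/T} = r_S/r_T = (k₁·C_R^1.5·C_C)/(k₂·C_R^2) = (k₁/k₂)·C_R^-0.5·C_C.
= (2.01×7.400^1.5×1.840) / (2.07×7.400^2) = 74.45/113.4 = 0.657.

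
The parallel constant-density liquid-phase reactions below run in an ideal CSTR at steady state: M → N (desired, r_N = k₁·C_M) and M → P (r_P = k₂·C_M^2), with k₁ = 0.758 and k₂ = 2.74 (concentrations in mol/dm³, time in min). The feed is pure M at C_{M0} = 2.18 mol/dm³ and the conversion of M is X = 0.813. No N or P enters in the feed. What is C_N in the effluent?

Exit C_M = C_{M0}(1−X) = 2.18×0.187 = 0.4077 mol/dm³.
Rates in a CSTR are evaluated at the outlet concentration: r_N = 0.758×0.4077 = 0.3090, r_P = 2.74×0.4077^2 = 0.4554.
Fraction of consumed M going to N: r_N/(r_N+r_P) = 0.4043.
C_N = 0.4043·C_{M0}·X = 0.4043×2.18×0.813 = 0.717 mol/dm³.

0.717 mol/dm³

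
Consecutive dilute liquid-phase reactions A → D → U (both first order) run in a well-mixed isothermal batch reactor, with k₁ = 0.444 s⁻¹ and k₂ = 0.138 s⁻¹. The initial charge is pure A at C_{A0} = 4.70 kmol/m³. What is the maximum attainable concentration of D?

2.77 kmol/m³

Evaluating C_D at t_opt = ln(k₂/k₁)/(k₂−k₁) gives C_{D,max}/C_{A0} = (k₁/k₂)^[k₂/(k₂−k₁)].
= (0.444/0.138)^(0.138/(0.138−0.444)) = (3.217)^(-0.4510) = 0.5904.
C_{D,max} = 0.5904×4.70 = 2.77 kmol/m³.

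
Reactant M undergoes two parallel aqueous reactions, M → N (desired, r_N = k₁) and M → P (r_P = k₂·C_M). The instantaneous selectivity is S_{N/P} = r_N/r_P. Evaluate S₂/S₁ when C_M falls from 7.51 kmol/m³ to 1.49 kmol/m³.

S_{N/P} = (k₁/k₂)·C_M⁻¹, so S₂/S₁ = (C_{M,2}/C_{M,1})⁻¹.
= 7.51/1.49 = 5.04.
Selectivity toward N rises as C_M falls — low-concentration operation is favoured.

5.04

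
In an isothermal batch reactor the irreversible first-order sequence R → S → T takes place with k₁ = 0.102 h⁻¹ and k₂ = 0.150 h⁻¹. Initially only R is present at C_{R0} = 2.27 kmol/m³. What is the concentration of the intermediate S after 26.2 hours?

0.238 kmol/m³

For first-order series with pure R initially, C_S(t) = k₁C_{R0}/(k₂−k₁)·(e^(−k₁t) − e^(−k₂t)).
e^(−k₁t) = e^(−0.102×26.2) = e^(−2.672) = 0.06909; e^(−k₂t) = e^(−3.930) = 0.01964.
C_S = 0.102×2.27/(0.150−0.102) × (0.06909−0.01964) = 4.824×0.04944 = 0.2385 kmol/m³.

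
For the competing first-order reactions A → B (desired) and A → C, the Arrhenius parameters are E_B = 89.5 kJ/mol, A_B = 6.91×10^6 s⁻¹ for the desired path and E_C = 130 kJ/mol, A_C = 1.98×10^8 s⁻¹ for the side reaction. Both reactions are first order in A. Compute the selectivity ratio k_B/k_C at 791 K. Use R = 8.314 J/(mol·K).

16.5

Since both paths have the same order in A, the concentration cancels and S_{B/C} = k_B/k_C = (A_B/A_C)·exp[(E_C−E_B)/(RT)].
(E_C−E_B)/(RT) = (130−89.5)×10³/(8.314×791) = 40500/6576 = 6.158.
k_B/k_C = (6.91×10^6/1.98×10^8)·exp(6.158) = 0.03490 × 472.7 = 16.5.
Since E_B < E_C, lowering the temperature improves selectivity toward B.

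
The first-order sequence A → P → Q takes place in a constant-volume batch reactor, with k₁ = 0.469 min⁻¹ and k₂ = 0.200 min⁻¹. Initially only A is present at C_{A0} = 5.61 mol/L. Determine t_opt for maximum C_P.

The intermediate peaks when r₁ = r₂, i.e. k₁e^(−k₁t) = k₂e^(−k₂t), giving t_opt = ln(k₂/k₁)/(k₂−k₁).
= ln(0.200/0.469)/(0.200−0.469) = ln(0.4264)/-0.2690 = -0.8523/-0.2690 = 3.17 min.

3.17 min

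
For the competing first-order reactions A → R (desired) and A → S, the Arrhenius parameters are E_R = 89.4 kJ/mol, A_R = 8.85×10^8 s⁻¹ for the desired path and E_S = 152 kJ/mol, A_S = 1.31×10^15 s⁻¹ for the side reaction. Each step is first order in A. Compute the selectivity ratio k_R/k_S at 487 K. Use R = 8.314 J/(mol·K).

Since both paths have the same order in A, the concentration cancels and S_{R/S} = k_R/k_S = (A_R/A_S)·exp[(E_S−E_R)/(RT)].
(E_S−E_R)/(RT) = (152−89.4)×10³/(8.314×487) = 62600/4049 = 15.46.
k_R/k_S = (8.85×10^8/1.31×10^15)·exp(15.46) = 6.756×10^-7 × 5.183×10^6 = 3.50.
Since E_R < E_S, lowering the temperature improves selectivity toward R.

3.50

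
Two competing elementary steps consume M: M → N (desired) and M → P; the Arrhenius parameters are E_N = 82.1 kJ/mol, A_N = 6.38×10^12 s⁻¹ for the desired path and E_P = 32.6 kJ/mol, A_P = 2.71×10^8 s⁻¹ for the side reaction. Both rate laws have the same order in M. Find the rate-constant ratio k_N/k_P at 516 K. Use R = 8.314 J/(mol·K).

0.230

With equal orders, S_{N/P} = k_N/k_P = (A_N/A_P)·exp[(E_P−E_N)/(RT)].
(E_P−E_N)/(RT) = (32.6−82.1)×10³/(8.314×516) = -49500/4290 = -11.54.
k_N/k_P = (6.38×10^12/2.71×10^8)·exp(-11.54) = 23542 × 9.749×10^-6 = 0.230.
Since E_N > E_P, raising the temperature improves selectivity toward N.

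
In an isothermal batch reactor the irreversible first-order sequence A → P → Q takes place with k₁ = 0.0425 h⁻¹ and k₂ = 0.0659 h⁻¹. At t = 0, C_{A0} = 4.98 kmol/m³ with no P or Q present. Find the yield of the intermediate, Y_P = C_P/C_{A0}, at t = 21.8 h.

Solving the coupled first-order balances gives C_P(t) = [k₁/(k₂−k₁)]·C_{A0}·(e^(−k₁t) − e^(−k₂t)).
e^(−k₁t) = e^(−0.0425×21.8) = e^(−0.9265) = 0.3959; e^(−k₂t) = e^(−1.437) = 0.2377.
C_P = 0.0425×4.98/(0.0659−0.0425) × (0.3959−0.2377) = 9.045×0.1582 = 1.431 kmol/m³.
Y_P = C_P/C_{A0} = 1.431/4.98 = 0.287.

0.287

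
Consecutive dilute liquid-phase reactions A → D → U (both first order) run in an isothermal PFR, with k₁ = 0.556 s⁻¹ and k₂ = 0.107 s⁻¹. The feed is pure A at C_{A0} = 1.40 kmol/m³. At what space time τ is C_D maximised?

For first-order series the maximum of C_D occurs at τ_opt = ln(k₂/k₁)/(k₂−k₁).
= ln(0.107/0.556)/(0.107−0.556) = ln(0.1924)/-0.4490 = -1.648/-0.4490 = 3.67 s.

3.67 s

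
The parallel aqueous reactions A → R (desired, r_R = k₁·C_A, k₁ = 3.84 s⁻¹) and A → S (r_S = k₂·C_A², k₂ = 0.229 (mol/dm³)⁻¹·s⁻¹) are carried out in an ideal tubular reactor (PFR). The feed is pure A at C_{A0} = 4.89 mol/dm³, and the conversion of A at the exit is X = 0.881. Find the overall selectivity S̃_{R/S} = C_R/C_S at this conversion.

6.31

C_A = C_{A0}(1−X) = 0.5819 mol/dm³.
Along a PFR/batch, dC_R/dC_A = −r_R/(r_R+r_S) = −k₁/(k₁+k₂·C_A).
Integrating from C_{A0} to C_A: C_R = (3.84/0.229)·ln[(3.84+0.229·4.89)/(3.84+0.229·0.582)] = 16.77·ln(4.960/3.973) = 3.719 mol/dm³.
C_S = (C_{A0}−C_A)−C_R = 0.5891 mol/dm³; S̃_{R/S} = 3.719/0.5891 = 6.31.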